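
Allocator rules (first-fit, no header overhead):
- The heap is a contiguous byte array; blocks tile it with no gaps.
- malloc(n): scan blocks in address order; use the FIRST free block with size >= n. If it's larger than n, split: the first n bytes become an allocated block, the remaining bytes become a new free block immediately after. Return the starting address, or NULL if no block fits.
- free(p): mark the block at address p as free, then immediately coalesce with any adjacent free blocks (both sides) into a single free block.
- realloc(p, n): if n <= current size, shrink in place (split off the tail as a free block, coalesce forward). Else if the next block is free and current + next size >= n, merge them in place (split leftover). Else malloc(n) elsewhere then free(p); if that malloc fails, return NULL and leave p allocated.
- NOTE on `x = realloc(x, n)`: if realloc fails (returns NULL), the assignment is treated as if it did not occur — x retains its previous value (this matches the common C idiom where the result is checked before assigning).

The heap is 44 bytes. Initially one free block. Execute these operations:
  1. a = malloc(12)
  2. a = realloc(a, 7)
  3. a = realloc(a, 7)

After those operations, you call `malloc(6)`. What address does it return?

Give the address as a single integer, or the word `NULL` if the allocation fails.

Answer: 7

Derivation:
Op 1: a = malloc(12) -> a = 0; heap: [0-11 ALLOC][12-43 FREE]
Op 2: a = realloc(a, 7) -> a = 0; heap: [0-6 ALLOC][7-43 FREE]
Op 3: a = realloc(a, 7) -> a = 0; heap: [0-6 ALLOC][7-43 FREE]
malloc(6): first-fit scan over [0-6 ALLOC][7-43 FREE] -> 7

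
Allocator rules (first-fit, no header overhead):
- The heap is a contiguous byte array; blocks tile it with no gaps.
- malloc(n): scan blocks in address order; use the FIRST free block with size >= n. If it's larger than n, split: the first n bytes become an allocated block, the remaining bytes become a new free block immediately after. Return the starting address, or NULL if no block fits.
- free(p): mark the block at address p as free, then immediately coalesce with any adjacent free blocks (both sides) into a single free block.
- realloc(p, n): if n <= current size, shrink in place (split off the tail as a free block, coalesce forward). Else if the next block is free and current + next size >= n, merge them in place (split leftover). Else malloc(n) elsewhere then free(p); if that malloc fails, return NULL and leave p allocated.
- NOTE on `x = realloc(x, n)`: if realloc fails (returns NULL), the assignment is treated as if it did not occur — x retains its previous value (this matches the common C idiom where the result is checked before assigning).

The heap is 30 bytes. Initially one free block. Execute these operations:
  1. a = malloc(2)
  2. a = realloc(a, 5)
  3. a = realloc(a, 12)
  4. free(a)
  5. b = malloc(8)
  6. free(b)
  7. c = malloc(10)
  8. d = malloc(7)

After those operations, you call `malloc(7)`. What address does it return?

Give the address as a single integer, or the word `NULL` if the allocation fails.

Answer: 17

Derivation:
Op 1: a = malloc(2) -> a = 0; heap: [0-1 ALLOC][2-29 FREE]
Op 2: a = realloc(a, 5) -> a = 0; heap: [0-4 ALLOC][5-29 FREE]
Op 3: a = realloc(a, 12) -> a = 0; heap: [0-11 ALLOC][12-29 FREE]
Op 4: free(a) -> (freed a); heap: [0-29 FREE]
Op 5: b = malloc(8) -> b = 0; heap: [0-7 ALLOC][8-29 FREE]
Op 6: free(b) -> (freed b); heap: [0-29 FREE]
Op 7: c = malloc(10) -> c = 0; heap: [0-9 ALLOC][10-29 FREE]
Op 8: d = malloc(7) -> d = 10; heap: [0-9 ALLOC][10-16 ALLOC][17-29 FREE]
malloc(7): first-fit scan over [0-9 ALLOC][10-16 ALLOC][17-29 FREE] -> 17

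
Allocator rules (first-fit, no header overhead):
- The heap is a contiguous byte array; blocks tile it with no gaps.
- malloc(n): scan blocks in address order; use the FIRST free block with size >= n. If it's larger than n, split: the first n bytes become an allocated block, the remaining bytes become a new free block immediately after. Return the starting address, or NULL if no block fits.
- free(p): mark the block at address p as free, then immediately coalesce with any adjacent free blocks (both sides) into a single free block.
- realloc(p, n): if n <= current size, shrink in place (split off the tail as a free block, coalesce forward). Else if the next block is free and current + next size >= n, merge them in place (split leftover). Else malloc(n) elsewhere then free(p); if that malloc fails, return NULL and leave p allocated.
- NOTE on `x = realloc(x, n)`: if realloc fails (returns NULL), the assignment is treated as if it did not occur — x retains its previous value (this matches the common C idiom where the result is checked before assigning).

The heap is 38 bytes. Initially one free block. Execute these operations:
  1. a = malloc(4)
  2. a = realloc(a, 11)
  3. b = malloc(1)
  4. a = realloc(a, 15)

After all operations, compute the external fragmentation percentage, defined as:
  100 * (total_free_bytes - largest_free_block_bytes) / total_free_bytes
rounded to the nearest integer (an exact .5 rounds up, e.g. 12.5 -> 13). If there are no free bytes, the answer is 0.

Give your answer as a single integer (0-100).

Op 1: a = malloc(4) -> a = 0; heap: [0-3 ALLOC][4-37 FREE]
Op 2: a = realloc(a, 11) -> a = 0; heap: [0-10 ALLOC][11-37 FREE]
Op 3: b = malloc(1) -> b = 11; heap: [0-10 ALLOC][11-11 ALLOC][12-37 FREE]
Op 4: a = realloc(a, 15) -> a = 12; heap: [0-10 FREE][11-11 ALLOC][12-26 ALLOC][27-37 FREE]
Free blocks: [11 11] total_free=22 largest=11 -> 100*(22-11)/22 = 1100/22 = 50

Answer: 50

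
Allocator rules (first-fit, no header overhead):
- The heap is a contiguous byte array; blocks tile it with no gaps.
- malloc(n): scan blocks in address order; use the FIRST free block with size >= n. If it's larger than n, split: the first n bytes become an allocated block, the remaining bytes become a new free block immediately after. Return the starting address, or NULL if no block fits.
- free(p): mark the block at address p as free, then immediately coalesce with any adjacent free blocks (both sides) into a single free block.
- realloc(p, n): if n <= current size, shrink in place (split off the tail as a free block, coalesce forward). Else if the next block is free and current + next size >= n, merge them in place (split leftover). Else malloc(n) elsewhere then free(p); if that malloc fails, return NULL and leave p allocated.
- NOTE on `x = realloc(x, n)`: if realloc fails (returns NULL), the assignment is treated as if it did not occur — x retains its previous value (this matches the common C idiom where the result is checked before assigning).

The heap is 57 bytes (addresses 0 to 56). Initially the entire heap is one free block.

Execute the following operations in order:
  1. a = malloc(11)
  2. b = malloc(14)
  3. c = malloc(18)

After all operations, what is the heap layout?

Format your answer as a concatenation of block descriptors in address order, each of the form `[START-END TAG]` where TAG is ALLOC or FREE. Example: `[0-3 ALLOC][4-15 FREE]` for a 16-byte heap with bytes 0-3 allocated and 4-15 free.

Op 1: a = malloc(11) -> a = 0; heap: [0-10 ALLOC][11-56 FREE]
Op 2: b = malloc(14) -> b = 11; heap: [0-10 ALLOC][11-24 ALLOC][25-56 FREE]
Op 3: c = malloc(18) -> c = 25; heap: [0-10 ALLOC][11-24 ALLOC][25-42 ALLOC][43-56 FREE]

Answer: [0-10 ALLOC][11-24 ALLOC][25-42 ALLOC][43-56 FREE]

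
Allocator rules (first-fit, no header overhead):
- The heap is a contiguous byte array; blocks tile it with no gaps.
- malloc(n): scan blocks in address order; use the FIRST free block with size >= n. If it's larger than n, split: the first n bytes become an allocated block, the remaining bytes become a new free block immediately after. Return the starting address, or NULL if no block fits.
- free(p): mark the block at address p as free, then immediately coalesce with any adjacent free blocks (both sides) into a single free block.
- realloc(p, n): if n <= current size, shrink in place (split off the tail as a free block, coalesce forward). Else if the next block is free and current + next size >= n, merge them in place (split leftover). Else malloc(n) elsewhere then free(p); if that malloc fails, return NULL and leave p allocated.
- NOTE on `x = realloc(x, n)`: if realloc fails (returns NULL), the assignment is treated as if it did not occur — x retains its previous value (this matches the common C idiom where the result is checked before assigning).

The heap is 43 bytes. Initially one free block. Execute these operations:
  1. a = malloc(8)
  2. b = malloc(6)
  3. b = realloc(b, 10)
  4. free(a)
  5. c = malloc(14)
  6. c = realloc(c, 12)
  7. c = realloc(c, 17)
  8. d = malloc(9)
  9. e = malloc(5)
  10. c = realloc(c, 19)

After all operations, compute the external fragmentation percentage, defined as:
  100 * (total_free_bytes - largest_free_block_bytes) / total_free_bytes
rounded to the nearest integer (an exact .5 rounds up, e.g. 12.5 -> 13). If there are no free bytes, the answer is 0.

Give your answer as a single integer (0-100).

Op 1: a = malloc(8) -> a = 0; heap: [0-7 ALLOC][8-42 FREE]
Op 2: b = malloc(6) -> b = 8; heap: [0-7 ALLOC][8-13 ALLOC][14-42 FREE]
Op 3: b = realloc(b, 10) -> b = 8; heap: [0-7 ALLOC][8-17 ALLOC][18-42 FREE]
Op 4: free(a) -> (freed a); heap: [0-7 FREE][8-17 ALLOC][18-42 FREE]
Op 5: c = malloc(14) -> c = 18; heap: [0-7 FREE][8-17 ALLOC][18-31 ALLOC][32-42 FREE]
Op 6: c = realloc(c, 12) -> c = 18; heap: [0-7 FREE][8-17 ALLOC][18-29 ALLOC][30-42 FREE]
Op 7: c = realloc(c, 17) -> c = 18; heap: [0-7 FREE][8-17 ALLOC][18-34 ALLOC][35-42 FREE]
Op 8: d = malloc(9) -> d = NULL; heap: [0-7 FREE][8-17 ALLOC][18-34 ALLOC][35-42 FREE]
Op 9: e = malloc(5) -> e = 0; heap: [0-4 ALLOC][5-7 FREE][8-17 ALLOC][18-34 ALLOC][35-42 FREE]
Op 10: c = realloc(c, 19) -> c = 18; heap: [0-4 ALLOC][5-7 FREE][8-17 ALLOC][18-36 ALLOC][37-42 FREE]
Free blocks: [3 6] total_free=9 largest=6 -> 100*(9-6)/9 = 300/9 ≈ 33.333 -> rounds to 33

Answer: 33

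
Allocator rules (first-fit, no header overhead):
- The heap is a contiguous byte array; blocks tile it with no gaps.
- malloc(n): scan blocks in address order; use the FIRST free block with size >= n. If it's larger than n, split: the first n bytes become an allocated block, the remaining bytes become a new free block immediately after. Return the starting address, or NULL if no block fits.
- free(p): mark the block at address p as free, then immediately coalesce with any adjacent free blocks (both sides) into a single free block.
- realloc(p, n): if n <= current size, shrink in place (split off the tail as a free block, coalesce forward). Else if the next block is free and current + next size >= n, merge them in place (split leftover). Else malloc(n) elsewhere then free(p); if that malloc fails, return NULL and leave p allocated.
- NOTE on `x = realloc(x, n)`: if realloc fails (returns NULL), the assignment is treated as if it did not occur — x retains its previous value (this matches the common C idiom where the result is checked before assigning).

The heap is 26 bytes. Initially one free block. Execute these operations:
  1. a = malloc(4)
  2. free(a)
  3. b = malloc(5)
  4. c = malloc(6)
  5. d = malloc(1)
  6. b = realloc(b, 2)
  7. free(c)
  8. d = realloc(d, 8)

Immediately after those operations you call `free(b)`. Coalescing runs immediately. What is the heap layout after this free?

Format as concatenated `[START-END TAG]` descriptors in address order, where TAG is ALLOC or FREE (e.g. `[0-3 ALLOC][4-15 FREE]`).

Answer: [0-10 FREE][11-18 ALLOC][19-25 FREE]

Derivation:
Op 1: a = malloc(4) -> a = 0; heap: [0-3 ALLOC][4-25 FREE]
Op 2: free(a) -> (freed a); heap: [0-25 FREE]
Op 3: b = malloc(5) -> b = 0; heap: [0-4 ALLOC][5-25 FREE]
Op 4: c = malloc(6) -> c = 5; heap: [0-4 ALLOC][5-10 ALLOC][11-25 FREE]
Op 5: d = malloc(1) -> d = 11; heap: [0-4 ALLOC][5-10 ALLOC][11-11 ALLOC][12-25 FREE]
Op 6: b = realloc(b, 2) -> b = 0; heap: [0-1 ALLOC][2-4 FREE][5-10 ALLOC][11-11 ALLOC][12-25 FREE]
Op 7: free(c) -> (freed c); heap: [0-1 ALLOC][2-10 FREE][11-11 ALLOC][12-25 FREE]
Op 8: d = realloc(d, 8) -> d = 11; heap: [0-1 ALLOC][2-10 FREE][11-18 ALLOC][19-25 FREE]
free(b): b = 0 -> block [0-1 ALLOC]; mark free, coalesce with adjacent free neighbors -> [0-10 FREE][11-18 ALLOC][19-25 FREE]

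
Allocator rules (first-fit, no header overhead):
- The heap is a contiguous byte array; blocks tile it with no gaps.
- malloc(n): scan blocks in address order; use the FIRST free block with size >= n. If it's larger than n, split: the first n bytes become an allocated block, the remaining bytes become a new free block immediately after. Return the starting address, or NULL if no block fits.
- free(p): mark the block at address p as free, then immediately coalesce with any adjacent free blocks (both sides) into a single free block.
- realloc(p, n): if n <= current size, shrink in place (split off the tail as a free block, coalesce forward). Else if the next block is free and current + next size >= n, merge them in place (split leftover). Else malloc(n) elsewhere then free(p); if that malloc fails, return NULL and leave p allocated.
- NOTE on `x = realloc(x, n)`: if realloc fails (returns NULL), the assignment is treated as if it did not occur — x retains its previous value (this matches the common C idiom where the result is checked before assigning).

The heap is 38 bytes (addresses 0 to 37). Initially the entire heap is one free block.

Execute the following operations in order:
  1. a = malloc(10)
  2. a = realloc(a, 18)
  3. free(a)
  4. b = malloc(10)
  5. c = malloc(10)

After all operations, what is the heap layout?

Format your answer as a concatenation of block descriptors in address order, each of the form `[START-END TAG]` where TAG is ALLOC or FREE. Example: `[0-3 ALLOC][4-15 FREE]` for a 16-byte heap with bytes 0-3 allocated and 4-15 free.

Answer: [0-9 ALLOC][10-19 ALLOC][20-37 FREE]

Derivation:
Op 1: a = malloc(10) -> a = 0; heap: [0-9 ALLOC][10-37 FREE]
Op 2: a = realloc(a, 18) -> a = 0; heap: [0-17 ALLOC][18-37 FREE]
Op 3: free(a) -> (freed a); heap: [0-37 FREE]
Op 4: b = malloc(10) -> b = 0; heap: [0-9 ALLOC][10-37 FREE]
Op 5: c = malloc(10) -> c = 10; heap: [0-9 ALLOC][10-19 ALLOC][20-37 FREE]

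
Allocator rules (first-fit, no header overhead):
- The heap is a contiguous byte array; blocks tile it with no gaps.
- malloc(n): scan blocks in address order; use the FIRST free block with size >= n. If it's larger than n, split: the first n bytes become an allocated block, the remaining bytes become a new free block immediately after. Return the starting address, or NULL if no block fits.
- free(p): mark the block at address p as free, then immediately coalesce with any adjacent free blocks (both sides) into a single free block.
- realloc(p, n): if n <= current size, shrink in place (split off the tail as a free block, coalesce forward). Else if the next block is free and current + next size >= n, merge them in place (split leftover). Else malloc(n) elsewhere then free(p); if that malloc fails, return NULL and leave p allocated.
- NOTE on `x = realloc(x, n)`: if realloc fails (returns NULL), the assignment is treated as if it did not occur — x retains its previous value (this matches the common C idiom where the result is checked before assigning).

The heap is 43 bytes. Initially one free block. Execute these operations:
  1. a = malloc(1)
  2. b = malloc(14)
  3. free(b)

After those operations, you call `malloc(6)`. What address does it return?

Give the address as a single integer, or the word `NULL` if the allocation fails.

Answer: 1

Derivation:
Op 1: a = malloc(1) -> a = 0; heap: [0-0 ALLOC][1-42 FREE]
Op 2: b = malloc(14) -> b = 1; heap: [0-0 ALLOC][1-14 ALLOC][15-42 FREE]
Op 3: free(b) -> (freed b); heap: [0-0 ALLOC][1-42 FREE]
malloc(6): first-fit scan over [0-0 ALLOC][1-42 FREE] -> 1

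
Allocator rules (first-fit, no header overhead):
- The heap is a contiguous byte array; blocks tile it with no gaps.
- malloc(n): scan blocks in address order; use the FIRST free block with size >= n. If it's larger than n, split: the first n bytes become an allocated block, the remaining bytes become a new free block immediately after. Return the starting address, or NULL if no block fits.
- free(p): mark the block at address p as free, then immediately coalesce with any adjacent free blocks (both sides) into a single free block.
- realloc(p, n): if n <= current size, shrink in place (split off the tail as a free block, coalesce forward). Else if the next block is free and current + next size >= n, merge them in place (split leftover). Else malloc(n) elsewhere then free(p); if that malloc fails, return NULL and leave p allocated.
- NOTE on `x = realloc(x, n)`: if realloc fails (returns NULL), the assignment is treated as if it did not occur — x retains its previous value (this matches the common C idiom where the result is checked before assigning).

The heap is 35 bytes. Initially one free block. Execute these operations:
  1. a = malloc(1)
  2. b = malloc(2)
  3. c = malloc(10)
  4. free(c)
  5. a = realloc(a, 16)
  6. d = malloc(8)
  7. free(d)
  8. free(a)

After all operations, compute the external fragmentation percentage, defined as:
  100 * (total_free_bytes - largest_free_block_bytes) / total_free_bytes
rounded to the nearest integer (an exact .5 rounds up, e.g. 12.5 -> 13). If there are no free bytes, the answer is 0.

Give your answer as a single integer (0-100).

Answer: 3

Derivation:
Op 1: a = malloc(1) -> a = 0; heap: [0-0 ALLOC][1-34 FREE]
Op 2: b = malloc(2) -> b = 1; heap: [0-0 ALLOC][1-2 ALLOC][3-34 FREE]
Op 3: c = malloc(10) -> c = 3; heap: [0-0 ALLOC][1-2 ALLOC][3-12 ALLOC][13-34 FREE]
Op 4: free(c) -> (freed c); heap: [0-0 ALLOC][1-2 ALLOC][3-34 FREE]
Op 5: a = realloc(a, 16) -> a = 3; heap: [0-0 FREE][1-2 ALLOC][3-18 ALLOC][19-34 FREE]
Op 6: d = malloc(8) -> d = 19; heap: [0-0 FREE][1-2 ALLOC][3-18 ALLOC][19-26 ALLOC][27-34 FREE]
Op 7: free(d) -> (freed d); heap: [0-0 FREE][1-2 ALLOC][3-18 ALLOC][19-34 FREE]
Op 8: free(a) -> (freed a); heap: [0-0 FREE][1-2 ALLOC][3-34 FREE]
Free blocks: [1 32] total_free=33 largest=32 -> 100*(33-32)/33 = 100/33 ≈ 3.030 -> rounds to 3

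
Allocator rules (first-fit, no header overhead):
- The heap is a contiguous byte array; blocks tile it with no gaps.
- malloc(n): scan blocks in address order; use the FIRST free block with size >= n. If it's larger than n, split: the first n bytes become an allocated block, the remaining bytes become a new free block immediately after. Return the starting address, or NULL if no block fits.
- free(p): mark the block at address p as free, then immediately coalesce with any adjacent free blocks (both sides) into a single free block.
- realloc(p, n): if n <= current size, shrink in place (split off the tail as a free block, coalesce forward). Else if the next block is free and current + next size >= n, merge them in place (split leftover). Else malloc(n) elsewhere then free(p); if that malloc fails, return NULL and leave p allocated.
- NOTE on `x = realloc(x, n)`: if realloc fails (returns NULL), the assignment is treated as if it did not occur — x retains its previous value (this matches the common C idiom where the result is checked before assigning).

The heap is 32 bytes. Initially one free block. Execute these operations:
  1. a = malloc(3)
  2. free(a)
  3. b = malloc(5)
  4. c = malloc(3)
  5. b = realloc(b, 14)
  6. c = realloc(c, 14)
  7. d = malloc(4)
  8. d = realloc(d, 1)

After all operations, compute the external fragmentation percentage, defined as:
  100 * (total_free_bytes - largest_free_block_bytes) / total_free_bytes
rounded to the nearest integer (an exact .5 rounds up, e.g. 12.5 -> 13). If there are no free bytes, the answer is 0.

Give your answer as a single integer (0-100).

Op 1: a = malloc(3) -> a = 0; heap: [0-2 ALLOC][3-31 FREE]
Op 2: free(a) -> (freed a); heap: [0-31 FREE]
Op 3: b = malloc(5) -> b = 0; heap: [0-4 ALLOC][5-31 FREE]
Op 4: c = malloc(3) -> c = 5; heap: [0-4 ALLOC][5-7 ALLOC][8-31 FREE]
Op 5: b = realloc(b, 14) -> b = 8; heap: [0-4 FREE][5-7 ALLOC][8-21 ALLOC][22-31 FREE]
Op 6: c = realloc(c, 14) -> NULL (c unchanged); heap: [0-4 FREE][5-7 ALLOC][8-21 ALLOC][22-31 FREE]
Op 7: d = malloc(4) -> d = 0; heap: [0-3 ALLOC][4-4 FREE][5-7 ALLOC][8-21 ALLOC][22-31 FREE]
Op 8: d = realloc(d, 1) -> d = 0; heap: [0-0 ALLOC][1-4 FREE][5-7 ALLOC][8-21 ALLOC][22-31 FREE]
Free blocks: [4 10] total_free=14 largest=10 -> 100*(14-10)/14 = 400/14 ≈ 28.571 -> rounds to 29

Answer: 29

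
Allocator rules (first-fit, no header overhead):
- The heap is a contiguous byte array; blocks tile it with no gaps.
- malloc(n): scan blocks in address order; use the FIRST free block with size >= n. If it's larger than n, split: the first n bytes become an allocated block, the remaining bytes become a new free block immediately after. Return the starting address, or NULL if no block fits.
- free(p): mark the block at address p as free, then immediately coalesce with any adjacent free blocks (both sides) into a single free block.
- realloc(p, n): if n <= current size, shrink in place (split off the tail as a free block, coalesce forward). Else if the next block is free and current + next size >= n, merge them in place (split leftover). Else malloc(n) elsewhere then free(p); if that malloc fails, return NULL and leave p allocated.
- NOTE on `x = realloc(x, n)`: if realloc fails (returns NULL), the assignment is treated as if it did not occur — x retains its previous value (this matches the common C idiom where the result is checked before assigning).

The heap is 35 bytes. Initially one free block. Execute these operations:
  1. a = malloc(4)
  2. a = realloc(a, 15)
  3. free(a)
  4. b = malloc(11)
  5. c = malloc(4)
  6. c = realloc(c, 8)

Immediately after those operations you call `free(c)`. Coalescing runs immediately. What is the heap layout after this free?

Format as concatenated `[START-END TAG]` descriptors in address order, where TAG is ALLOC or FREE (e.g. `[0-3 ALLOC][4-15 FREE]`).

Op 1: a = malloc(4) -> a = 0; heap: [0-3 ALLOC][4-34 FREE]
Op 2: a = realloc(a, 15) -> a = 0; heap: [0-14 ALLOC][15-34 FREE]
Op 3: free(a) -> (freed a); heap: [0-34 FREE]
Op 4: b = malloc(11) -> b = 0; heap: [0-10 ALLOC][11-34 FREE]
Op 5: c = malloc(4) -> c = 11; heap: [0-10 ALLOC][11-14 ALLOC][15-34 FREE]
Op 6: c = realloc(c, 8) -> c = 11; heap: [0-10 ALLOC][11-18 ALLOC][19-34 FREE]
free(c): c = 11 -> block [11-18 ALLOC]; mark free, coalesce with adjacent free neighbors -> [0-10 ALLOC][11-34 FREE]

Answer: [0-10 ALLOC][11-34 FREE]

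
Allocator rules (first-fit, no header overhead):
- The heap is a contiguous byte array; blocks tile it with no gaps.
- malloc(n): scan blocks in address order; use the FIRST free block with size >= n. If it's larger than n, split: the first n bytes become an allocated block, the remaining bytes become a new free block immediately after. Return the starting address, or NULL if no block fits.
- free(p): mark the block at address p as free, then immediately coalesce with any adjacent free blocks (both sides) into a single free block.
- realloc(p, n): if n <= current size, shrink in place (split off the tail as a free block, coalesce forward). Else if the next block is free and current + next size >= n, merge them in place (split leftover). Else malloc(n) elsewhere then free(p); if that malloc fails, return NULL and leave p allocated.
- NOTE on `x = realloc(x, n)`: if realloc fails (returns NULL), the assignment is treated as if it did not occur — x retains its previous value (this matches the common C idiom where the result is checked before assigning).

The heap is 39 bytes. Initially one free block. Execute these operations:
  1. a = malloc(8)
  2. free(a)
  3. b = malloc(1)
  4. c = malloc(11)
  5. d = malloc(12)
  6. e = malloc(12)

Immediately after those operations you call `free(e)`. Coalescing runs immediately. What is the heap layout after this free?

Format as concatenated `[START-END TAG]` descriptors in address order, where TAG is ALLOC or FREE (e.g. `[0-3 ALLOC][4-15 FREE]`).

Op 1: a = malloc(8) -> a = 0; heap: [0-7 ALLOC][8-38 FREE]
Op 2: free(a) -> (freed a); heap: [0-38 FREE]
Op 3: b = malloc(1) -> b = 0; heap: [0-0 ALLOC][1-38 FREE]
Op 4: c = malloc(11) -> c = 1; heap: [0-0 ALLOC][1-11 ALLOC][12-38 FREE]
Op 5: d = malloc(12) -> d = 12; heap: [0-0 ALLOC][1-11 ALLOC][12-23 ALLOC][24-38 FREE]
Op 6: e = malloc(12) -> e = 24; heap: [0-0 ALLOC][1-11 ALLOC][12-23 ALLOC][24-35 ALLOC][36-38 FREE]
free(e): e = 24 -> block [24-35 ALLOC]; mark free, coalesce with adjacent free neighbors -> [0-0 ALLOC][1-11 ALLOC][12-23 ALLOC][24-38 FREE]

Answer: [0-0 ALLOC][1-11 ALLOC][12-23 ALLOC][24-38 FREE]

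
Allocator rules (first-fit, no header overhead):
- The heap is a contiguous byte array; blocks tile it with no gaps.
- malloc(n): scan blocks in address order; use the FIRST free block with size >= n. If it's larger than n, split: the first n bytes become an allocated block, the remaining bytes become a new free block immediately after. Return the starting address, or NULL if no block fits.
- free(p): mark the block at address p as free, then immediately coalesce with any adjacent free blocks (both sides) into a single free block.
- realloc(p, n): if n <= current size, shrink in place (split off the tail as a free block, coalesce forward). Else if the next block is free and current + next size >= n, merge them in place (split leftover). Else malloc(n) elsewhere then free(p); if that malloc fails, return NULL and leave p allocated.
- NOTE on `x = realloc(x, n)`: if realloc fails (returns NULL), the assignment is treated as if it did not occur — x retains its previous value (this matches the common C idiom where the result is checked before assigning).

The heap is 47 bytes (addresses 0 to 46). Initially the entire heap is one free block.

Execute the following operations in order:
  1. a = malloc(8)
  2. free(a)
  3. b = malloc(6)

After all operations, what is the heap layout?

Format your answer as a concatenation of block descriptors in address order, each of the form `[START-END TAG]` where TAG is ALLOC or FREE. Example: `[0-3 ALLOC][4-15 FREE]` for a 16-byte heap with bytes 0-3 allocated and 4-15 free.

Op 1: a = malloc(8) -> a = 0; heap: [0-7 ALLOC][8-46 FREE]
Op 2: free(a) -> (freed a); heap: [0-46 FREE]
Op 3: b = malloc(6) -> b = 0; heap: [0-5 ALLOC][6-46 FREE]

Answer: [0-5 ALLOC][6-46 FREE]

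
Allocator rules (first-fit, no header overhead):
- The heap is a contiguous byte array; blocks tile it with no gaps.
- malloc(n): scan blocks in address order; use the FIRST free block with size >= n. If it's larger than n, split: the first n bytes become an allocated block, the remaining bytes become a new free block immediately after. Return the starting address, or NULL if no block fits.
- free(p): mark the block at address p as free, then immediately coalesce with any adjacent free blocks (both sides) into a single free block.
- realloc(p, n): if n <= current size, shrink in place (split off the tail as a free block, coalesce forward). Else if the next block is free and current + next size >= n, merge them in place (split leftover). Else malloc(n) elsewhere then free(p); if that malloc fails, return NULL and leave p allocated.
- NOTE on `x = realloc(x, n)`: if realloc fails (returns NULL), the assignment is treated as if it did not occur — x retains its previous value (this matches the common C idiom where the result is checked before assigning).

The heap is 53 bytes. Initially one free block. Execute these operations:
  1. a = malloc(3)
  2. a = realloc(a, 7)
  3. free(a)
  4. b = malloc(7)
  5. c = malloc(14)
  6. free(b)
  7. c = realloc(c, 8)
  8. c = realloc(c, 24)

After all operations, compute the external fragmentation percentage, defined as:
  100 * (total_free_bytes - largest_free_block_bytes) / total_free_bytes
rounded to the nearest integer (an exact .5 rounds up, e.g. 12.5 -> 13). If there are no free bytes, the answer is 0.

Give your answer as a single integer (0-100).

Op 1: a = malloc(3) -> a = 0; heap: [0-2 ALLOC][3-52 FREE]
Op 2: a = realloc(a, 7) -> a = 0; heap: [0-6 ALLOC][7-52 FREE]
Op 3: free(a) -> (freed a); heap: [0-52 FREE]
Op 4: b = malloc(7) -> b = 0; heap: [0-6 ALLOC][7-52 FREE]
Op 5: c = malloc(14) -> c = 7; heap: [0-6 ALLOC][7-20 ALLOC][21-52 FREE]
Op 6: free(b) -> (freed b); heap: [0-6 FREE][7-20 ALLOC][21-52 FREE]
Op 7: c = realloc(c, 8) -> c = 7; heap: [0-6 FREE][7-14 ALLOC][15-52 FREE]
Op 8: c = realloc(c, 24) -> c = 7; heap: [0-6 FREE][7-30 ALLOC][31-52 FREE]
Free blocks: [7 22] total_free=29 largest=22 -> 100*(29-22)/29 = 700/29 ≈ 24.138 -> rounds to 24

Answer: 24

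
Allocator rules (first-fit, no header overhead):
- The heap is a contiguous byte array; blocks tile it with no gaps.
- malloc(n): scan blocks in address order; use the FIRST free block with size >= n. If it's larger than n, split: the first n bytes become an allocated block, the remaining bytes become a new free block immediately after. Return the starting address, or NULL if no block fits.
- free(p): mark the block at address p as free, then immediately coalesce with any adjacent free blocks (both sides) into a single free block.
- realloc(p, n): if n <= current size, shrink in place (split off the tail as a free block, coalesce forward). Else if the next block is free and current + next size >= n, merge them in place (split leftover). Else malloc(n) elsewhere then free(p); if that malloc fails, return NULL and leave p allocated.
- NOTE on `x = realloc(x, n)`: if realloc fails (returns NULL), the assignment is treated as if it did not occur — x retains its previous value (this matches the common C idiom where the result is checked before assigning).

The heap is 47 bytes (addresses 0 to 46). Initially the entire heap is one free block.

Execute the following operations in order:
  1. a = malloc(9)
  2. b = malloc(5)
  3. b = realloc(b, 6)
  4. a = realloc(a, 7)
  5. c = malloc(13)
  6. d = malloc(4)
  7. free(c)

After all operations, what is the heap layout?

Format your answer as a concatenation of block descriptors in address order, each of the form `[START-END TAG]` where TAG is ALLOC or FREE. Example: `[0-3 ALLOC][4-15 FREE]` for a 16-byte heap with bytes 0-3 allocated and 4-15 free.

Op 1: a = malloc(9) -> a = 0; heap: [0-8 ALLOC][9-46 FREE]
Op 2: b = malloc(5) -> b = 9; heap: [0-8 ALLOC][9-13 ALLOC][14-46 FREE]
Op 3: b = realloc(b, 6) -> b = 9; heap: [0-8 ALLOC][9-14 ALLOC][15-46 FREE]
Op 4: a = realloc(a, 7) -> a = 0; heap: [0-6 ALLOC][7-8 FREE][9-14 ALLOC][15-46 FREE]
Op 5: c = malloc(13) -> c = 15; heap: [0-6 ALLOC][7-8 FREE][9-14 ALLOC][15-27 ALLOC][28-46 FREE]
Op 6: d = malloc(4) -> d = 28; heap: [0-6 ALLOC][7-8 FREE][9-14 ALLOC][15-27 ALLOC][28-31 ALLOC][32-46 FREE]
Op 7: free(c) -> (freed c); heap: [0-6 ALLOC][7-8 FREE][9-14 ALLOC][15-27 FREE][28-31 ALLOC][32-46 FREE]

Answer: [0-6 ALLOC][7-8 FREE][9-14 ALLOC][15-27 FREE][28-31 ALLOC][32-46 FREE]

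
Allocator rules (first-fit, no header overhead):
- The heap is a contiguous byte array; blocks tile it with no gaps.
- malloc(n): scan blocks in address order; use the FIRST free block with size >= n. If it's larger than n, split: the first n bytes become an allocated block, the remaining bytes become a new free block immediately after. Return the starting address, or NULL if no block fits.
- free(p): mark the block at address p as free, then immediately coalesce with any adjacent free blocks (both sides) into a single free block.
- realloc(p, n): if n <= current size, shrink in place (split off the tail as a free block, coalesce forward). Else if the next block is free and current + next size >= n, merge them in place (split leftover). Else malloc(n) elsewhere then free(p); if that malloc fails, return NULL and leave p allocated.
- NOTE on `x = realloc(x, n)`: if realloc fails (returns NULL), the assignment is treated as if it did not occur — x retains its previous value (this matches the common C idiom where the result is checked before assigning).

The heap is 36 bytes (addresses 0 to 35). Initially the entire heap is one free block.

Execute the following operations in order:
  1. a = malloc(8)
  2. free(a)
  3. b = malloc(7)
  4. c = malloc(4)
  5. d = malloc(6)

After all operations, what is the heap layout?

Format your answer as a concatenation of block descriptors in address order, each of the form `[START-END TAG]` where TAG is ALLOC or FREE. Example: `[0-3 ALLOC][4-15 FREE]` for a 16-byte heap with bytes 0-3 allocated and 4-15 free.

Op 1: a = malloc(8) -> a = 0; heap: [0-7 ALLOC][8-35 FREE]
Op 2: free(a) -> (freed a); heap: [0-35 FREE]
Op 3: b = malloc(7) -> b = 0; heap: [0-6 ALLOC][7-35 FREE]
Op 4: c = malloc(4) -> c = 7; heap: [0-6 ALLOC][7-10 ALLOC][11-35 FREE]
Op 5: d = malloc(6) -> d = 11; heap: [0-6 ALLOC][7-10 ALLOC][11-16 ALLOC][17-35 FREE]

Answer: [0-6 ALLOC][7-10 ALLOC][11-16 ALLOC][17-35 FREE]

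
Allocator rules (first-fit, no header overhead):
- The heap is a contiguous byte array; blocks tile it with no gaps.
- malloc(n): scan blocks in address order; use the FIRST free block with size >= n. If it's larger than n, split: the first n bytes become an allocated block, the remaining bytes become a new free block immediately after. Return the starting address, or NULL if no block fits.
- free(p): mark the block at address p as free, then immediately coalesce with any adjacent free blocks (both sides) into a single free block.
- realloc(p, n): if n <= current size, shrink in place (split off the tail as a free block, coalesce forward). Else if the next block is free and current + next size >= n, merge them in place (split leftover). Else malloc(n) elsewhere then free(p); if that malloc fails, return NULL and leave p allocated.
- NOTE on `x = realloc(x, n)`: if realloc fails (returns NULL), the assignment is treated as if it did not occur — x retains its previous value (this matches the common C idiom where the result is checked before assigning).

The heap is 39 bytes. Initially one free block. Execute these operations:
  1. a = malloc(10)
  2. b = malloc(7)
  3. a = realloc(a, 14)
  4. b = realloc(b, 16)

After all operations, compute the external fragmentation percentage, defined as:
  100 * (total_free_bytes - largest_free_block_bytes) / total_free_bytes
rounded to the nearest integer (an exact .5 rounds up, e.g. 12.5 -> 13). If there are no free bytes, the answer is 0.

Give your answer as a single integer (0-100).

Answer: 44

Derivation:
Op 1: a = malloc(10) -> a = 0; heap: [0-9 ALLOC][10-38 FREE]
Op 2: b = malloc(7) -> b = 10; heap: [0-9 ALLOC][10-16 ALLOC][17-38 FREE]
Op 3: a = realloc(a, 14) -> a = 17; heap: [0-9 FREE][10-16 ALLOC][17-30 ALLOC][31-38 FREE]
Op 4: b = realloc(b, 16) -> NULL (b unchanged); heap: [0-9 FREE][10-16 ALLOC][17-30 ALLOC][31-38 FREE]
Free blocks: [10 8] total_free=18 largest=10 -> 100*(18-10)/18 = 800/18 ≈ 44.444 -> rounds to 44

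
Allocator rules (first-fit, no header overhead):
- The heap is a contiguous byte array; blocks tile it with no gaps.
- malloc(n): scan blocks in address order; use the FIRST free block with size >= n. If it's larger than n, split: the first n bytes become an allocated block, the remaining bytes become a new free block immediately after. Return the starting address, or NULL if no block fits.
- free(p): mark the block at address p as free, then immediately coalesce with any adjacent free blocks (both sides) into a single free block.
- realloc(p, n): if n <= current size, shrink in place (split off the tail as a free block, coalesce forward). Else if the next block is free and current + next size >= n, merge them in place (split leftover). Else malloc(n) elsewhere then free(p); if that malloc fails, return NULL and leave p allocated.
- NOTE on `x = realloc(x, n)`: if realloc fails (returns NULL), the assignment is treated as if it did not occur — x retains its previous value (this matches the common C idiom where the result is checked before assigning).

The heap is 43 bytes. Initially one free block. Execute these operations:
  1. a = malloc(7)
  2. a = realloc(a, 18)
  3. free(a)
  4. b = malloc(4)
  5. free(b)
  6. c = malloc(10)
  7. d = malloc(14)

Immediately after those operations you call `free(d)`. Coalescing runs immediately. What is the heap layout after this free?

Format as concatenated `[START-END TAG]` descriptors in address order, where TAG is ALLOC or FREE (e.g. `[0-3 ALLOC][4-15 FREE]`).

Op 1: a = malloc(7) -> a = 0; heap: [0-6 ALLOC][7-42 FREE]
Op 2: a = realloc(a, 18) -> a = 0; heap: [0-17 ALLOC][18-42 FREE]
Op 3: free(a) -> (freed a); heap: [0-42 FREE]
Op 4: b = malloc(4) -> b = 0; heap: [0-3 ALLOC][4-42 FREE]
Op 5: free(b) -> (freed b); heap: [0-42 FREE]
Op 6: c = malloc(10) -> c = 0; heap: [0-9 ALLOC][10-42 FREE]
Op 7: d = malloc(14) -> d = 10; heap: [0-9 ALLOC][10-23 ALLOC][24-42 FREE]
free(d): d = 10 -> block [10-23 ALLOC]; mark free, coalesce with adjacent free neighbors -> [0-9 ALLOC][10-42 FREE]

Answer: [0-9 ALLOC][10-42 FREE]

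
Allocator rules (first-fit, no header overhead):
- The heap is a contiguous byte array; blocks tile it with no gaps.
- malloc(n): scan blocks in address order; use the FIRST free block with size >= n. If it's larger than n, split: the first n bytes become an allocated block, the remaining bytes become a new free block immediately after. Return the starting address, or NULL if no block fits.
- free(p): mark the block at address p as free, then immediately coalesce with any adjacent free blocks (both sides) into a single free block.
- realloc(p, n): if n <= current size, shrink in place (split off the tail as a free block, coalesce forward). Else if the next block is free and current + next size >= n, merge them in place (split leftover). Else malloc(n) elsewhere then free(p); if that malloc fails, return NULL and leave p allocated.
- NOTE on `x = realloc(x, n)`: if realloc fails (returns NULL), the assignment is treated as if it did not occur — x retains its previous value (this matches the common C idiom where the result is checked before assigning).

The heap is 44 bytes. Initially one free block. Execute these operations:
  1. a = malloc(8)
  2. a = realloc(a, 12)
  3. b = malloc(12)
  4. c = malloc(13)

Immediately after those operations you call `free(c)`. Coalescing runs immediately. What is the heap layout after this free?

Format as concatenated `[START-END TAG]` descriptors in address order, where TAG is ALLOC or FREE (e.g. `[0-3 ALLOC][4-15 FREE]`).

Op 1: a = malloc(8) -> a = 0; heap: [0-7 ALLOC][8-43 FREE]
Op 2: a = realloc(a, 12) -> a = 0; heap: [0-11 ALLOC][12-43 FREE]
Op 3: b = malloc(12) -> b = 12; heap: [0-11 ALLOC][12-23 ALLOC][24-43 FREE]
Op 4: c = malloc(13) -> c = 24; heap: [0-11 ALLOC][12-23 ALLOC][24-36 ALLOC][37-43 FREE]
free(c): c = 24 -> block [24-36 ALLOC]; mark free, coalesce with adjacent free neighbors -> [0-11 ALLOC][12-23 ALLOC][24-43 FREE]

Answer: [0-11 ALLOC][12-23 ALLOC][24-43 FREE]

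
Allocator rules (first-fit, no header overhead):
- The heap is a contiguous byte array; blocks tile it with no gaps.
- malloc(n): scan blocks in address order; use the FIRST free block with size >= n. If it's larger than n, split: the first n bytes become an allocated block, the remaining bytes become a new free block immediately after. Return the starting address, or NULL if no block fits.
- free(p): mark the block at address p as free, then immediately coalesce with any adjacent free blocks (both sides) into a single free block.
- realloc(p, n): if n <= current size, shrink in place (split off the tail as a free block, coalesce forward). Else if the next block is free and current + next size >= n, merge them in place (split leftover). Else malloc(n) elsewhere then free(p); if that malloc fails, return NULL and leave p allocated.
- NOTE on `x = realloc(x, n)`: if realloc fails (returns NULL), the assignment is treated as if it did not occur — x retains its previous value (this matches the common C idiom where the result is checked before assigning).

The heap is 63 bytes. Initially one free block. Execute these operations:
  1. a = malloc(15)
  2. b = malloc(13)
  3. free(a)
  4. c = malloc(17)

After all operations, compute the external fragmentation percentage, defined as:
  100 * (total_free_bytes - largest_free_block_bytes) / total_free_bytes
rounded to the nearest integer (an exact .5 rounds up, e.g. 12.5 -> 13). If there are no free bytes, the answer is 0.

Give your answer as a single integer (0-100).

Op 1: a = malloc(15) -> a = 0; heap: [0-14 ALLOC][15-62 FREE]
Op 2: b = malloc(13) -> b = 15; heap: [0-14 ALLOC][15-27 ALLOC][28-62 FREE]
Op 3: free(a) -> (freed a); heap: [0-14 FREE][15-27 ALLOC][28-62 FREE]
Op 4: c = malloc(17) -> c = 28; heap: [0-14 FREE][15-27 ALLOC][28-44 ALLOC][45-62 FREE]
Free blocks: [15 18] total_free=33 largest=18 -> 100*(33-18)/33 = 1500/33 ≈ 45.455 -> rounds to 45

Answer: 45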